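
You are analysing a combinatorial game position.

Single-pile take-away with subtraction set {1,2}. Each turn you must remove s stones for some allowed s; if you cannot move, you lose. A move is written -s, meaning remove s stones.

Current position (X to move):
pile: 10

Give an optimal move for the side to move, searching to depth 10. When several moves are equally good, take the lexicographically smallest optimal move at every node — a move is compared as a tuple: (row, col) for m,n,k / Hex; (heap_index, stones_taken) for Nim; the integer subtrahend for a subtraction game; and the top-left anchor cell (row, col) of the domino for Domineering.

[10] X move#1: -1:+1/9*, -2:-1/8
[9] O move#2: -1:-1/8*, -2:-1/7
[8] X move#3: -1:-1/7, -2:+1/6*
[6] O move#4: -1:-1/5*, -2:-1/4
[5] X move#5: -1:-1/4, -2:+1/3*
[3] O move#6: -1:-1/2*, -2:-1/1
[2] X move#7: -1:-1/1, -2:+1/0*
[0] end (terminal -1, O#8); searched 10 to 10

X's best at [10]: -1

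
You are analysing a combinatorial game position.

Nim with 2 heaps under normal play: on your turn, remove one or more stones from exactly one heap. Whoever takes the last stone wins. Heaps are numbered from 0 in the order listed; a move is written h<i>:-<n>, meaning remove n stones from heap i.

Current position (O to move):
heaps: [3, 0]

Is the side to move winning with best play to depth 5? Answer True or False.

[(3,0)] O move#1: h0:-1:-1/(2,0), h0:-2:-1/(1,0), h0:-3:+1/(0,0)*
[(0,0)] end (terminal -1, X#2); searched (3,0) to 5

O winning at [(3,0)]: True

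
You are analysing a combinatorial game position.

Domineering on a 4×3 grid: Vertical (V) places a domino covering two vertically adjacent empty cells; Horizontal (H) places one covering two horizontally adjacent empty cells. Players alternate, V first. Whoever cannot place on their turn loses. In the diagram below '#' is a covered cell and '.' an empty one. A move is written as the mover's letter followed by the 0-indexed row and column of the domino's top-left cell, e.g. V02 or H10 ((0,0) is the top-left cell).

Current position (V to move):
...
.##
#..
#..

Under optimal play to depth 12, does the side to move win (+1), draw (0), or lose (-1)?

value(.../.##/#../#.., V) = +1

[.../.##/#../#..] V move#1: V00:-1/#../###/#../#.., V21:+1/.../.##/##./##.*, V22:+1/.../.##/#.#/#.#
[.../.##/##./##.] H move#2: H00:-1/##./.##/##./##.*, H01:-1/.##/.##/##./##.
[##./.##/##./##.] V move#3: V22:+1/##./.##/###/###*
[##./.##/###/###] end (terminal -1, H#4); searched .../.##/#../#.. to 12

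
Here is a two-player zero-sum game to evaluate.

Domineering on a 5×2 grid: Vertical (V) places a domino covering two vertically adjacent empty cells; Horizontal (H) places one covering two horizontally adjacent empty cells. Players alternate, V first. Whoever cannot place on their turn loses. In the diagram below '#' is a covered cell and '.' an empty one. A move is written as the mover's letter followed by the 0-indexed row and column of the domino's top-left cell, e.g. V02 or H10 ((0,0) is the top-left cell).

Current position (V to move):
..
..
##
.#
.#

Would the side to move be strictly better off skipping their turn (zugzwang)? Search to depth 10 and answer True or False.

p1 V@[../../##/.#/.#]: V00[#./#./##/.#/.#]+1* V01[.#/.#/##/.#/.#]+1 V30[../../##/##/##]-1
p2 H@[#./#./##/.#/.#] terminal -1; root [../../##/.#/.#] d10
suppose V passes — search the same position with H to move:
pass> p1 H@[../../##/.#/.#]: H00[##/../##/.#/.#]+1* H10[../##/##/.#/.#]+1
pass> p2 V@[##/../##/.#/.#]: V30[##/../##/##/##]-1*
pass> p3 H@[##/../##/##/##]: H10[##/##/##/##/##]+1*
pass> p4 V@[##/##/##/##/##] terminal -1; root [../../##/.#/.#] d10
for V: play +1, pass -1

zugzwang(../../##/.#/.#, V) = False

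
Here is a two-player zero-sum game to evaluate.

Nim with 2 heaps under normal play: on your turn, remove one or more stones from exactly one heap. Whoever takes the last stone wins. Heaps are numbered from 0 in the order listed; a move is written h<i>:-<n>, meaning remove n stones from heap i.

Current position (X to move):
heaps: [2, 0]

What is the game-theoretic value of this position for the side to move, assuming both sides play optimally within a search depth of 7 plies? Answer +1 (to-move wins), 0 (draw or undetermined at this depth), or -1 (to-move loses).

ply 1, X at (2,0) | h0:-1=-1→(1,0); h0:-2=+1→(0,0)*
ply 2: (0,0) is terminal -1 (O); from (2,0) depth 7

value((2,0), X) = +1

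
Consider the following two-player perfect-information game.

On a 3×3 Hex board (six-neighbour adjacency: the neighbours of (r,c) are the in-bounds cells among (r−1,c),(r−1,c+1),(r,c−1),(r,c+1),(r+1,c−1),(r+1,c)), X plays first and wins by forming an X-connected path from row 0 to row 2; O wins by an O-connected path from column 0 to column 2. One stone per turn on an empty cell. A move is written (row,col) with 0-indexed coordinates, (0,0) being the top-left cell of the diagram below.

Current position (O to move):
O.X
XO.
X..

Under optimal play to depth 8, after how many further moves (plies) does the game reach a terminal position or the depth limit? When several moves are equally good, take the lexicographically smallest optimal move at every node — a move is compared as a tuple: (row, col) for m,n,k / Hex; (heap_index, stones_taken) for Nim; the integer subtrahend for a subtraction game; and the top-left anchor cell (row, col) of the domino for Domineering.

[O.X/XO./X..] O move#1: (0,1):-1/OOX/XO./X..*, (1,2):-1/O.X/XOO/X.., (2,1):-1/O.X/XO./XO., (2,2):-1/O.X/XO./X.O
[OOX/XO./X..] X move#2: (1,2):+1/OOX/XOX/X..*, (2,1):-1/OOX/XO./XX., (2,2):-1/OOX/XO./X.X
[OOX/XOX/X..] O move#3: (2,1):-1/OOX/XOX/XO.*, (2,2):-1/OOX/XOX/X.O
[OOX/XOX/XO.] X move#4: (2,2):+1/OOX/XOX/XOX*
[OOX/XOX/XOX] end (terminal -1, O#5); searched O.X/XO./X.. to 8

PV length from [O.X/XO./X..]: 4 plies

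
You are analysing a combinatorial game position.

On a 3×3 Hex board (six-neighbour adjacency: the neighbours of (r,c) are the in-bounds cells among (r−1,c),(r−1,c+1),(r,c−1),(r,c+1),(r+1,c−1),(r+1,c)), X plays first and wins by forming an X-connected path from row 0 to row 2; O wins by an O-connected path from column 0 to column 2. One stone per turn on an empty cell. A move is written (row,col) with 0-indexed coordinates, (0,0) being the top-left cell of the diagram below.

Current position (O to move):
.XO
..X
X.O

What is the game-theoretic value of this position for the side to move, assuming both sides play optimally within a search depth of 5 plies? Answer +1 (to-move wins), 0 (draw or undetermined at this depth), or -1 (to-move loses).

value(.XO/..X/X.O, O) = -1

ply 1, O at .XO/..X/X.O | (0,0)=-1→OXO/..X/X.O*; (1,0)=-1→.XO/O.X/X.O; (1,1)=-1→.XO/.OX/X.O; (2,1)=-1→.XO/..X/XOO
ply 2, X at OXO/..X/X.O | (1,0)=+1→OXO/X.X/X.O*; (1,1)=+1→OXO/.XX/X.O; (2,1)=+1→OXO/..X/XXO
ply 3: OXO/X.X/X.O is terminal -1 (O); from .XO/..X/X.O depth 5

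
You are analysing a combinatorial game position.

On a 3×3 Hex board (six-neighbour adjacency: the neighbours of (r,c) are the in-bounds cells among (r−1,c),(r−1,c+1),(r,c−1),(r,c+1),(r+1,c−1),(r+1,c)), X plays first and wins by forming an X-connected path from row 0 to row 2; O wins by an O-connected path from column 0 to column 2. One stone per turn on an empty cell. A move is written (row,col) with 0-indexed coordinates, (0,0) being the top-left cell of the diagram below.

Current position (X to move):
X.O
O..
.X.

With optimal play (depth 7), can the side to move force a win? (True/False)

X winning at [X.O/O../.X.]: False

p1 X@[X.O/O../.X.]: (0,1)[XXO/O../.X.]-1* (1,1)[X.O/OX./.X.]-1 (1,2)[X.O/O.X/.X.]-1 (2,0)[X.O/O../XX.]-1 (2,2)[X.O/O../.XX]-1
p2 O@[XXO/O../.X.]: (1,1)[XXO/OO./.X.]+1* (1,2)[XXO/O.O/.X.]-1 (2,0)[XXO/O../OX.]-1 (2,2)[XXO/O../.XO]-1
p3 X@[XXO/OO./.X.] terminal -1; root [X.O/O../.X.] d7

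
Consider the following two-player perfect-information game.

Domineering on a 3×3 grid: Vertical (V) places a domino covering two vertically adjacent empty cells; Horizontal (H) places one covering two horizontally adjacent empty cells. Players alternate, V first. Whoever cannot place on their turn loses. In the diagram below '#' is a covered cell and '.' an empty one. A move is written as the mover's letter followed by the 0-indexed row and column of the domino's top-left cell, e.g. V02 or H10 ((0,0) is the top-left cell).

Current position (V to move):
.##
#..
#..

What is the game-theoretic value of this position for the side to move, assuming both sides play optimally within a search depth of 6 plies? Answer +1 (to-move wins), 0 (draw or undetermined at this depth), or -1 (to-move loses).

value(.##/#../#.., V) = +1

ply 1, V at .##/#../#.. | V11=+1→.##/##./##.*; V12=+1→.##/#.#/#.#
ply 2: .##/##./##. is terminal -1 (H); from .##/#../#.. depth 6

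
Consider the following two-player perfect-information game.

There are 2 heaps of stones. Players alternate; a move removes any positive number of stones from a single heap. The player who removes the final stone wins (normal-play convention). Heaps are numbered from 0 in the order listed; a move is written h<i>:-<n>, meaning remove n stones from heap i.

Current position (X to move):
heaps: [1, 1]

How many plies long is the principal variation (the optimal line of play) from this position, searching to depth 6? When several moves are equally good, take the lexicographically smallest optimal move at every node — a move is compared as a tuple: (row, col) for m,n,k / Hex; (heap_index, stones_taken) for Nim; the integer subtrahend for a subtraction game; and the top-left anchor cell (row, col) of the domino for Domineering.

PV length from [(1,1)]: 2 plies

ply 1, X at (1,1) | h0:-1=-1→(0,1)*; h1:-1=-1→(1,0)
ply 2, O at (0,1) | h1:-1=+1→(0,0)*
ply 3: (0,0) is terminal -1 (X); from (1,1) depth 6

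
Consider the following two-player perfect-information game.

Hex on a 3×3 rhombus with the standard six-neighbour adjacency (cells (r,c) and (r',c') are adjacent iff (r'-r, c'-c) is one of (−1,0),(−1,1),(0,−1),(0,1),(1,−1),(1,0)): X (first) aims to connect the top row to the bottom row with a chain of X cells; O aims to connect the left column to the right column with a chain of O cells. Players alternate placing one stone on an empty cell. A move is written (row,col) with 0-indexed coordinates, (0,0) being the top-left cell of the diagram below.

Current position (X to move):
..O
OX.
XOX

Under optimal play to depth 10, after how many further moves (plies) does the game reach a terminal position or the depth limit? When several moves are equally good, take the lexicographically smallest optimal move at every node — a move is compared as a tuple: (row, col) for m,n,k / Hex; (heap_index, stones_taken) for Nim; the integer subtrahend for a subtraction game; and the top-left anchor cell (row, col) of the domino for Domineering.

[..O/OX./XOX] X move#1: (0,0):-1/X.O/OX./XOX, (0,1):+1/.XO/OX./XOX*, (1,2):-1/..O/OXX/XOX
[.XO/OX./XOX] end (terminal -1, O#2); searched ..O/OX./XOX to 10

PV length from [..O/OX./XOX]: 1 ply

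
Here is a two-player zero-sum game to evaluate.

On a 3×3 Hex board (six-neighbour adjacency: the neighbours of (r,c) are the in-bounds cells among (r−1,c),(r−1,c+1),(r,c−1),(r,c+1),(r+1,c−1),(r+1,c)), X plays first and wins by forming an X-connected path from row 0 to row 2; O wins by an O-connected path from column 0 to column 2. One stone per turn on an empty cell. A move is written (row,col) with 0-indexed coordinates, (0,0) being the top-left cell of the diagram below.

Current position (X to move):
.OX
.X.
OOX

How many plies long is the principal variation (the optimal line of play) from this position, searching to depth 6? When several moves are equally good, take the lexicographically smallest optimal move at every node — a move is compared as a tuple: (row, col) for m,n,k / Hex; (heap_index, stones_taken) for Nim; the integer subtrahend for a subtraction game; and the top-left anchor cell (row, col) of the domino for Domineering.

p1 X@[.OX/.X./OOX]: (0,0)[XOX/.X./OOX]-1 (1,0)[.OX/XX./OOX]-1 (1,2)[.OX/.XX/OOX]+1*
p2 O@[.OX/.XX/OOX] terminal -1; root [.OX/.X./OOX] d6

PV length from [.OX/.X./OOX]: 1 ply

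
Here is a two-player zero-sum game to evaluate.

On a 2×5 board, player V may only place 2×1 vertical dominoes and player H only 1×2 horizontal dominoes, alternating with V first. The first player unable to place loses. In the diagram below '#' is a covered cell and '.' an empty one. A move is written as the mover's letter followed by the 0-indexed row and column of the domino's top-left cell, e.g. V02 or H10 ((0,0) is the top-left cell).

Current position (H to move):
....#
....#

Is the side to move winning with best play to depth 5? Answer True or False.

[....#/....#] H move#1: H00:-1/##..#/....#, H01:+1/.##.#/....#*, H02:-1/..###/....#, H10:-1/....#/##..#, H11:+1/....#/.##.#, H12:-1/....#/..###
[.##.#/....#] V move#2: V00:-1/###.#/#...#*, V03:-1/.####/...##
[###.#/#...#] H move#3: H11:-1/###.#/###.#, H12:+1/###.#/#.###*
[###.#/#.###] end (terminal -1, V#4); searched ....#/....# to 5

H winning at [....#/....#]: True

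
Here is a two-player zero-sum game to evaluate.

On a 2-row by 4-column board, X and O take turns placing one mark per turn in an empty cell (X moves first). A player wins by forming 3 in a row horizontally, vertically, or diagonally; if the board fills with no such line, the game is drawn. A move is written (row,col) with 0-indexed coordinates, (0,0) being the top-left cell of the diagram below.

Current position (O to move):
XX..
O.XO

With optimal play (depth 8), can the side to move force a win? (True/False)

O winning at [XX../O.XO]: False

ply 1, O at XX../O.XO | (0,2)=+0→XXO./O.XO*; (0,3)=-1→XX.O/O.XO; (1,1)=-1→XX../OOXO
ply 2, X at XXO./O.XO | (0,3)=+0→XXOX/O.XO*; (1,1)=+0→XXO./OXXO
ply 3, O at XXOX/O.XO | (1,1)=+0→XXOX/OOXO*
ply 4: XXOX/OOXO is terminal +0 (X); from XX../O.XO depth 8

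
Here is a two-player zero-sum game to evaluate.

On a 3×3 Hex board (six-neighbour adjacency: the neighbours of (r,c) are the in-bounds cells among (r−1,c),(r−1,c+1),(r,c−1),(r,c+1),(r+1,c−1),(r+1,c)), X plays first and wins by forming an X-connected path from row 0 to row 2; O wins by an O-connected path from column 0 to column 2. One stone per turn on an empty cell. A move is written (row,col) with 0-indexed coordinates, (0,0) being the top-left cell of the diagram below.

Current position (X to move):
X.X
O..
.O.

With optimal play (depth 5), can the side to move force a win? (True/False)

[X.X/O../.O.] X move#1: (0,1):-1/XXX/O../.O.*, (1,1):-1/X.X/OX./.O., (1,2):-1/X.X/O.X/.O., (2,0):-1/X.X/O../XO., (2,2):-1/X.X/O../.OX
[XXX/O../.O.] O move#2: (1,1):+1/XXX/OO./.O.*, (1,2):+1/XXX/O.O/.O., (2,0):+1/XXX/O../OO., (2,2):+1/XXX/O../.OO
[XXX/OO./.O.] X move#3: (1,2):-1/XXX/OOX/.O.*, (2,0):-1/XXX/OO./XO., (2,2):-1/XXX/OO./.OX
[XXX/OOX/.O.] O move#4: (2,0):-1/XXX/OOX/OO., (2,2):+1/XXX/OOX/.OO*
[XXX/OOX/.OO] end (terminal -1, X#5); searched X.X/O../.O. to 5

X winning at [X.X/O../.O.]: False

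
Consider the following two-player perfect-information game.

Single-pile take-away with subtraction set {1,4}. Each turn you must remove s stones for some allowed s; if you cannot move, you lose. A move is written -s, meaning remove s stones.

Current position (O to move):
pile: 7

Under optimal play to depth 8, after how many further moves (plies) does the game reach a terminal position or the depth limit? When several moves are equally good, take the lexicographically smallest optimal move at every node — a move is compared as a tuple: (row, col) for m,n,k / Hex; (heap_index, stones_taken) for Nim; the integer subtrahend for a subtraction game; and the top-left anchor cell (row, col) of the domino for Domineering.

p1 O@[7]: -1[6]-1* -4[3]-1
p2 X@[6]: -1[5]+1* -4[2]+1
p3 O@[5]: -1[4]-1* -4[1]-1
p4 X@[4]: -1[3]-1 -4[0]+1*
p5 O@[0] terminal -1; root [7] d8

PV length from [7]: 4 plies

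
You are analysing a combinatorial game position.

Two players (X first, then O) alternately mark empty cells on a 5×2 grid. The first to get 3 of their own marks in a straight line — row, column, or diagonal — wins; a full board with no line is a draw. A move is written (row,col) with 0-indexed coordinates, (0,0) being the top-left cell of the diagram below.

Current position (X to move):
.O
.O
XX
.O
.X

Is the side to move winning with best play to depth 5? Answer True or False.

X winning at [.O/.O/XX/.O/.X]: True

ply 1, X at .O/.O/XX/.O/.X | (0,0)=+0→XO/.O/XX/.O/.X; (1,0)=+1→.O/XO/XX/.O/.X*; (3,0)=+1→.O/.O/XX/XO/.X; (4,0)=+0→.O/.O/XX/.O/XX
ply 2, O at .O/XO/XX/.O/.X | (0,0)=-1→OO/XO/XX/.O/.X*; (3,0)=-1→.O/XO/XX/OO/.X; (4,0)=-1→.O/XO/XX/.O/OX
ply 3, X at OO/XO/XX/.O/.X | (3,0)=+1→OO/XO/XX/XO/.X*; (4,0)=+0→OO/XO/XX/.O/XX
ply 4: OO/XO/XX/XO/.X is terminal -1 (O); from .O/.O/XX/.O/.X depth 5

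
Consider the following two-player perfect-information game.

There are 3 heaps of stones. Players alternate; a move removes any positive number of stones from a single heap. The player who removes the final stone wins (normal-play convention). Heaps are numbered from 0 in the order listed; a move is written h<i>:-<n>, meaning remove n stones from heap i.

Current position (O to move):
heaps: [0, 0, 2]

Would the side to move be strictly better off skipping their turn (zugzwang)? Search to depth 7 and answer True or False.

zugzwang((0,0,2), O) = False

ply 1, O at (0,0,2) | h2:-1=-1→(0,0,1); h2:-2=+1→(0,0,0)*
ply 2: (0,0,0) is terminal -1 (X); from (0,0,2) depth 7
pass branch (X moves first from the same position):
  | ply 1, X at (0,0,2) | h2:-1=-1→(0,0,1); h2:-2=+1→(0,0,0)*
  | ply 2: (0,0,0) is terminal -1 (O); from (0,0,2) depth 7
O moving scores +1; O passing scores -1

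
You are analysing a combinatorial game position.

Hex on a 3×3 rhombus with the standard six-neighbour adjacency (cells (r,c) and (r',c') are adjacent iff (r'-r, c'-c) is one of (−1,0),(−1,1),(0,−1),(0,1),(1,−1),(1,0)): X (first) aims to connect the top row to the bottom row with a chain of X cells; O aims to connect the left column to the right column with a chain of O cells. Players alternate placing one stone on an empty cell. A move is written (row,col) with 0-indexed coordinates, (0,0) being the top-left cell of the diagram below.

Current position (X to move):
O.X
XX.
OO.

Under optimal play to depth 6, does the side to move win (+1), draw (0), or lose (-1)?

value(O.X/XX./OO., X) = -1

ply 1, X at O.X/XX./OO. | (0,1)=-1→OXX/XX./OO.*; (1,2)=-1→O.X/XXX/OO.; (2,2)=-1→O.X/XX./OOX
ply 2, O at OXX/XX./OO. | (1,2)=+1→OXX/XXO/OO.*; (2,2)=+1→OXX/XX./OOO
ply 3: OXX/XXO/OO. is terminal -1 (X); from O.X/XX./OO. depth 6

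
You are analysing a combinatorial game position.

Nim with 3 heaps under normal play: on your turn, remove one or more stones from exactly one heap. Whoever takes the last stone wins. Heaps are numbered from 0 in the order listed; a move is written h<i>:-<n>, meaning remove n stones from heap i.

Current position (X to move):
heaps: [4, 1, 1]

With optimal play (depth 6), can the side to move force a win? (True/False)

X winning at [(4,1,1)]: True

ply 1, X at (4,1,1) | h0:-1=-1→(3,1,1); h0:-2=-1→(2,1,1); h0:-3=-1→(1,1,1); h0:-4=+1→(0,1,1)*; h1:-1=-1→(4,0,1); h2:-1=-1→(4,1,0)
ply 2, O at (0,1,1) | h1:-1=-1→(0,0,1)*; h2:-1=-1→(0,1,0)
ply 3, X at (0,0,1) | h2:-1=+1→(0,0,0)*
ply 4: (0,0,0) is terminal -1 (O); from (4,1,1) depth 6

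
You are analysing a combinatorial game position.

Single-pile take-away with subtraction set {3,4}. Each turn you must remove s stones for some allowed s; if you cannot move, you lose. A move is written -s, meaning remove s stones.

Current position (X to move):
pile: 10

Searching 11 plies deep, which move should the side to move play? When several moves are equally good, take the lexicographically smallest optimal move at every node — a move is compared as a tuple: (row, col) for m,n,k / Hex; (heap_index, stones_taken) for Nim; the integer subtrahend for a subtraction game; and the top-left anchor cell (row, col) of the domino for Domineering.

[10] X move#1: -3:+1/7*, -4:-1/6
[7] O move#2: -3:-1/4*, -4:-1/3
[4] X move#3: -3:+1/1*, -4:+1/0
[1] end (terminal -1, O#4); searched 10 to 11

X's best at [10]: -3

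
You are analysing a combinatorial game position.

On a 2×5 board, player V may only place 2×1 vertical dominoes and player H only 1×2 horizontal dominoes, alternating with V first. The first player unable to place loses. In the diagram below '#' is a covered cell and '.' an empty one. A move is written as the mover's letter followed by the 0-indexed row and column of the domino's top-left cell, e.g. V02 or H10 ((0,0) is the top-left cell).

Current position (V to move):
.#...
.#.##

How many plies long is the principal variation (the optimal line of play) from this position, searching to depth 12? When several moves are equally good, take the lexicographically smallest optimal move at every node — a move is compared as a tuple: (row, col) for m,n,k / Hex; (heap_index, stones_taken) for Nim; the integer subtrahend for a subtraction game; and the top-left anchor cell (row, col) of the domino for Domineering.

PV length from [.#.../.#.##]: 3 plies

p1 V@[.#.../.#.##]: V00[##.../##.##]-1 V02[.##../.####]+1*
p2 H@[.##../.####]: H03[.####/.####]-1*
p3 V@[.####/.####]: V00[#####/#####]+1*
p4 H@[#####/#####] terminal -1; root [.#.../.#.##] d12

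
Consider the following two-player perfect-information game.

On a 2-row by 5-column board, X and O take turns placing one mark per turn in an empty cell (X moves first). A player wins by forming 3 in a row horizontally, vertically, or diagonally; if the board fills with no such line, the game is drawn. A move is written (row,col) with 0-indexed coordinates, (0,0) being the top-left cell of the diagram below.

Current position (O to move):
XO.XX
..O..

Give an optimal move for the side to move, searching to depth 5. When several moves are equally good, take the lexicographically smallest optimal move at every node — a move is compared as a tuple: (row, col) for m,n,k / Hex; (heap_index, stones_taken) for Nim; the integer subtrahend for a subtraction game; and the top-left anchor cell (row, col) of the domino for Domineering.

p1 O@[XO.XX/..O..]: (0,2)[XOOXX/..O..]+0* (1,0)[XO.XX/O.O..]-1 (1,1)[XO.XX/.OO..]-1 (1,3)[XO.XX/..OO.]-1 (1,4)[XO.XX/..O.O]-1
p2 X@[XOOXX/..O..]: (1,0)[XOOXX/X.O..]-1 (1,1)[XOOXX/.XO..]+0* (1,3)[XOOXX/..OX.]+0 (1,4)[XOOXX/..O.X]-1
p3 O@[XOOXX/.XO..]: (1,0)[XOOXX/OXO..]+0* (1,3)[XOOXX/.XOO.]+0 (1,4)[XOOXX/.XO.O]+0
p4 X@[XOOXX/OXO..]: (1,3)[XOOXX/OXOX.]+0* (1,4)[XOOXX/OXO.X]+0
p5 O@[XOOXX/OXOX.]: (1,4)[XOOXX/OXOXO]+0*
p6 X@[XOOXX/OXOXO] terminal +0; root [XO.XX/..O..] d5

O's best at [XO.XX/..O..]: (0,2)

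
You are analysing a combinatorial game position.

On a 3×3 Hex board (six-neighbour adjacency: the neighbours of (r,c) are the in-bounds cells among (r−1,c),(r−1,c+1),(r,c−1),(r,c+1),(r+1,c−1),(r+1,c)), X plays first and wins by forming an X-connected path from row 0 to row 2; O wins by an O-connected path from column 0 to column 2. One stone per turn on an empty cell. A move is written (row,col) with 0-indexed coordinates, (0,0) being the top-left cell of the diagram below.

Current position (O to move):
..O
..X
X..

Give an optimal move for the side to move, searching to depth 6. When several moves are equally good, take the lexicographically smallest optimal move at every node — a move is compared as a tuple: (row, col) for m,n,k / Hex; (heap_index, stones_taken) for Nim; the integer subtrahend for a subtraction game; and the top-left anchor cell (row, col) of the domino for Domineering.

[..O/..X/X..] O move#1: (0,0):-1/O.O/..X/X.., (0,1):+1/.OO/..X/X..*, (1,0):+1/..O/O.X/X.., (1,1):-1/..O/.OX/X.., (2,1):-1/..O/..X/XO., (2,2):-1/..O/..X/X.O
[.OO/..X/X..] X move#2: (0,0):-1/XOO/..X/X..*, (1,0):-1/.OO/X.X/X.., (1,1):-1/.OO/.XX/X.., (2,1):-1/.OO/..X/XX., (2,2):-1/.OO/..X/X.X
[XOO/..X/X..] O move#3: (1,0):+1/XOO/O.X/X..*, (1,1):-1/XOO/.OX/X.., (2,1):-1/XOO/..X/XO., (2,2):-1/XOO/..X/X.O
[XOO/O.X/X..] end (terminal -1, X#4); searched ..O/..X/X.. to 6

O's best at [..O/..X/X..]: (0,1)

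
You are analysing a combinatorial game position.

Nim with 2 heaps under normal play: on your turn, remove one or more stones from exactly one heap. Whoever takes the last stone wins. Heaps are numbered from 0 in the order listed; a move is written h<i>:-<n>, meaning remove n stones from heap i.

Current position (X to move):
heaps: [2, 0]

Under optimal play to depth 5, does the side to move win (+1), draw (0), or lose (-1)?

ply 1, X at (2,0) | h0:-1=-1→(1,0); h0:-2=+1→(0,0)*
ply 2: (0,0) is terminal -1 (O); from (2,0) depth 5

value((2,0), X) = +1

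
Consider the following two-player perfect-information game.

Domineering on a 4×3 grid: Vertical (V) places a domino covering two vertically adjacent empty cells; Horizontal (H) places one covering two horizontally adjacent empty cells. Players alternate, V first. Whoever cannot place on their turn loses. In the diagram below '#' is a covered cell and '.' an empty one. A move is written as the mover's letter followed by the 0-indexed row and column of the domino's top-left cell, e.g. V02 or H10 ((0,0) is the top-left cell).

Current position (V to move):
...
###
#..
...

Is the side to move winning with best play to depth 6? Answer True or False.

V winning at [.../###/#../...]: True

[.../###/#../...] V move#1: V21:+1/.../###/##./.#.*, V22:-1/.../###/#.#/..#
[.../###/##./.#.] H move#2: H00:-1/##./###/##./.#.*, H01:-1/.##/###/##./.#.
[##./###/##./.#.] V move#3: V22:+1/##./###/###/.##*
[##./###/###/.##] end (terminal -1, H#4); searched .../###/#../... to 6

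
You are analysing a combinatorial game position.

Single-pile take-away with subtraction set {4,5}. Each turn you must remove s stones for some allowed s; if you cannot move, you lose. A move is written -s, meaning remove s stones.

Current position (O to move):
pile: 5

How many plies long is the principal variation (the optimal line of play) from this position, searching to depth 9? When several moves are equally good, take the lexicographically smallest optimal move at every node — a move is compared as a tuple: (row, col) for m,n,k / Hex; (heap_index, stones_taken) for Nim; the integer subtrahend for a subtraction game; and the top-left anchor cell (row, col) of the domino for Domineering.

PV length from [5]: 1 ply

p1 O@[5]: -4[1]+1* -5[0]+1
p2 X@[1] terminal -1; root [5] d9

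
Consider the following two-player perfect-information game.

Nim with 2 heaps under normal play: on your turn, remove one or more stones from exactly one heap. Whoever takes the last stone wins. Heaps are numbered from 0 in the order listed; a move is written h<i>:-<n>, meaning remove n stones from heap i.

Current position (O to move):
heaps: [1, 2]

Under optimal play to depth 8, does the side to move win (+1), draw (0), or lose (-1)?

value((1,2), O) = +1

[(1,2)] O move#1: h0:-1:-1/(0,2), h1:-1:+1/(1,1)*, h1:-2:-1/(1,0)
[(1,1)] X move#2: h0:-1:-1/(0,1)*, h1:-1:-1/(1,0)
[(0,1)] O move#3: h1:-1:+1/(0,0)*
[(0,0)] end (terminal -1, X#4); searched (1,2) to 8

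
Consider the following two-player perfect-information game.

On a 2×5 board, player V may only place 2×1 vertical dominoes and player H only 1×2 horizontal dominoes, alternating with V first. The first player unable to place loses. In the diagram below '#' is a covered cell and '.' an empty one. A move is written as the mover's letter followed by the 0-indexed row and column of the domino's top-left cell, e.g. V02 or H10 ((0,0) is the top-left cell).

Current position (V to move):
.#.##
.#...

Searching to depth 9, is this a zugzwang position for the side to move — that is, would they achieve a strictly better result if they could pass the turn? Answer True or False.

p1 V@[.#.##/.#...]: V00[##.##/##...]-1 V02[.####/.##..]+1*
p2 H@[.####/.##..]: H13[.####/.####]-1*
p3 V@[.####/.####]: V00[#####/#####]+1*
p4 H@[#####/#####] terminal -1; root [.#.##/.#...] d9
if V skipped the turn, H would face:
~ p1 H@[.#.##/.#...]: H12[.#.##/.###.]-1* H13[.#.##/.#.##]-1
~ p2 V@[.#.##/.###.]: V00[##.##/####.]+1*
~ p3 H@[##.##/####.] terminal -1; root [.#.##/.#...] d9
compare (V): move=+1 vs pass=+1

zugzwang(.#.##/.#..., V) = False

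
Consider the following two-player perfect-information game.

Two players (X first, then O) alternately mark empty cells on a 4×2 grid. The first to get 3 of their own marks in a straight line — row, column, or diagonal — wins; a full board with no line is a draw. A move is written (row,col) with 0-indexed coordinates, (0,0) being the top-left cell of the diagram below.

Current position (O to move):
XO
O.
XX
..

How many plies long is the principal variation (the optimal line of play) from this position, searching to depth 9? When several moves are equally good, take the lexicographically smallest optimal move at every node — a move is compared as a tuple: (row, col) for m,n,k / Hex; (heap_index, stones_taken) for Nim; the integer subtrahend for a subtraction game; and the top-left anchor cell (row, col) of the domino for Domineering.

[XO/O./XX/..] O move#1: (1,1):+0/XO/OO/XX/..*, (3,0):+0/XO/O./XX/O., (3,1):+0/XO/O./XX/.O
[XO/OO/XX/..] X move#2: (3,0):+0/XO/OO/XX/X.*, (3,1):+0/XO/OO/XX/.X
[XO/OO/XX/X.] O move#3: (3,1):+0/XO/OO/XX/XO*
[XO/OO/XX/XO] end (terminal +0, X#4); searched XO/O./XX/.. to 9

PV length from [XO/O./XX/..]: 3 plies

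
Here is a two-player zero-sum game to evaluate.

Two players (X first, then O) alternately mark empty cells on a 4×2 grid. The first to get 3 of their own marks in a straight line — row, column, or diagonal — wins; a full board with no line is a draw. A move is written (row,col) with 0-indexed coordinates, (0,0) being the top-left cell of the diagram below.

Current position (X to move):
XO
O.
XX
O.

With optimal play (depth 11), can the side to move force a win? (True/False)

X winning at [XO/O./XX/O.]: False

[XO/O./XX/O.] X move#1: (1,1):+0/XO/OX/XX/O.*, (3,1):+0/XO/O./XX/OX
[XO/OX/XX/O.] O move#2: (3,1):+0/XO/OX/XX/OO*
[XO/OX/XX/OO] end (terminal +0, X#3); searched XO/O./XX/O. to 11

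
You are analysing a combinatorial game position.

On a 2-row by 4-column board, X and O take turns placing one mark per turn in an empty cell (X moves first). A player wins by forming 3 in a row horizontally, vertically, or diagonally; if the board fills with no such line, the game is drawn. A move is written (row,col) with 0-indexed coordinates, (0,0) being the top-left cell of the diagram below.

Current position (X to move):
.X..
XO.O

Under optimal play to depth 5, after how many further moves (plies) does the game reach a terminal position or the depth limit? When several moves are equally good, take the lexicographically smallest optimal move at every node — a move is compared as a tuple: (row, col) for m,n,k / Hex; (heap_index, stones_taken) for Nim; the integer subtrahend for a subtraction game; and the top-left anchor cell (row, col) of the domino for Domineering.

PV length from [.X../XO.O]: 4 plies

ply 1, X at .X../XO.O | (0,0)=-1→XX../XO.O; (0,2)=-1→.XX./XO.O; (0,3)=-1→.X.X/XO.O; (1,2)=+0→.X../XOXO*
ply 2, O at .X../XOXO | (0,0)=+0→OX../XOXO*; (0,2)=+0→.XO./XOXO; (0,3)=+0→.X.O/XOXO
ply 3, X at OX../XOXO | (0,2)=+0→OXX./XOXO*; (0,3)=+0→OX.X/XOXO
ply 4, O at OXX./XOXO | (0,3)=+0→OXXO/XOXO*
ply 5: OXXO/XOXO is terminal +0 (X); from .X../XO.O depth 5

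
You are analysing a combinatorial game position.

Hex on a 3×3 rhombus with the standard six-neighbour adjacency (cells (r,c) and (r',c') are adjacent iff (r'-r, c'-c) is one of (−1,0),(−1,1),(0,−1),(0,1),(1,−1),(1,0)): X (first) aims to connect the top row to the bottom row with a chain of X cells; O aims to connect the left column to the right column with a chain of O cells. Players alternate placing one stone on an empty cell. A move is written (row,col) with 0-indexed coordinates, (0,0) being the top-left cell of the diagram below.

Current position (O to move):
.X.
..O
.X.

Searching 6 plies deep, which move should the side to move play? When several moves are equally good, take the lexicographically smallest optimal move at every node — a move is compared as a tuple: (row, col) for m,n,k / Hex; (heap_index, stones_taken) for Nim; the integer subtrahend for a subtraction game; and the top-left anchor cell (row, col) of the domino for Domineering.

O's best at [.X./..O/.X.]: (1,1)

ply 1, O at .X./..O/.X. | (0,0)=-1→OX./..O/.X.; (0,2)=-1→.XO/..O/.X.; (1,0)=-1→.X./O.O/.X.; (1,1)=+1→.X./.OO/.X.*; (2,0)=-1→.X./..O/OX.; (2,2)=-1→.X./..O/.XO
ply 2, X at .X./.OO/.X. | (0,0)=-1→XX./.OO/.X.*; (0,2)=-1→.XX/.OO/.X.; (1,0)=-1→.X./XOO/.X.; (2,0)=-1→.X./.OO/XX.; (2,2)=-1→.X./.OO/.XX
ply 3, O at XX./.OO/.X. | (0,2)=+1→XXO/.OO/.X.*; (1,0)=+1→XX./OOO/.X.; (2,0)=+1→XX./.OO/OX.; (2,2)=+1→XX./.OO/.XO
ply 4, X at XXO/.OO/.X. | (1,0)=-1→XXO/XOO/.X.*; (2,0)=-1→XXO/.OO/XX.; (2,2)=-1→XXO/.OO/.XX
ply 5, O at XXO/XOO/.X. | (2,0)=+1→XXO/XOO/OX.*; (2,2)=-1→XXO/XOO/.XO
ply 6: XXO/XOO/OX. is terminal -1 (X); from .X./..O/.X. depth 6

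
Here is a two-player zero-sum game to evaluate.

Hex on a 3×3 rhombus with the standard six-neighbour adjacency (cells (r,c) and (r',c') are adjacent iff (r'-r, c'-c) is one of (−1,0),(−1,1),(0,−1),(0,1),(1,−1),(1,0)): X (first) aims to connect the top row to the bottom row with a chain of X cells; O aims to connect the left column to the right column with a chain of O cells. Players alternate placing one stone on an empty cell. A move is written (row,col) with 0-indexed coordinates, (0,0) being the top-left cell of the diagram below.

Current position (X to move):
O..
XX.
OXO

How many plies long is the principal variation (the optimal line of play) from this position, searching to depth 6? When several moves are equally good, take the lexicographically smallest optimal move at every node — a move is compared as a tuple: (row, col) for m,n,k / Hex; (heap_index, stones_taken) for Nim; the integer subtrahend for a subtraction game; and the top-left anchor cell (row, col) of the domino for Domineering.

[O../XX./OXO] X move#1: (0,1):+1/OX./XX./OXO*, (0,2):+1/O.X/XX./OXO, (1,2):+1/O../XXX/OXO
[OX./XX./OXO] end (terminal -1, O#2); searched O../XX./OXO to 6

PV length from [O../XX./OXO]: 1 ply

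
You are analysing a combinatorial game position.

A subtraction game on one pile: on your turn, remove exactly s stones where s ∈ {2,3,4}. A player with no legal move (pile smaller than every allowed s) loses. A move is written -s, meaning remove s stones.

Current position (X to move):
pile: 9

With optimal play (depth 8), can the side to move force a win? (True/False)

[9] X move#1: -2:+1/7*, -3:+1/6, -4:-1/5
[7] O move#2: -2:-1/5*, -3:-1/4, -4:-1/3
[5] X move#3: -2:-1/3, -3:-1/2, -4:+1/1*
[1] end (terminal -1, O#4); searched 9 to 8

X winning at [9]: True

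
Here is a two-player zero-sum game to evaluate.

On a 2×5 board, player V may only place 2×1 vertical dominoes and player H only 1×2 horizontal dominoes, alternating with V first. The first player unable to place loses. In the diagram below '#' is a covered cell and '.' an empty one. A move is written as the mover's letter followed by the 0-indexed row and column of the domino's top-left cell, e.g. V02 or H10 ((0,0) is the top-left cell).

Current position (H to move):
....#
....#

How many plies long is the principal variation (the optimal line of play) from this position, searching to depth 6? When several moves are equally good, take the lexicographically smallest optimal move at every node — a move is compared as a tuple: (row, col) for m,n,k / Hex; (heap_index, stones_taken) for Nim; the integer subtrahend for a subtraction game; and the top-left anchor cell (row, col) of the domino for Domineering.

p1 H@[....#/....#]: H00[##..#/....#]-1 H01[.##.#/....#]+1* H02[..###/....#]-1 H10[....#/##..#]-1 H11[....#/.##.#]+1 H12[....#/..###]-1
p2 V@[.##.#/....#]: V00[###.#/#...#]-1* V03[.####/...##]-1
p3 H@[###.#/#...#]: H11[###.#/###.#]-1 H12[###.#/#.###]+1*
p4 V@[###.#/#.###] terminal -1; root [....#/....#] d6

PV length from [....#/....#]: 3 plies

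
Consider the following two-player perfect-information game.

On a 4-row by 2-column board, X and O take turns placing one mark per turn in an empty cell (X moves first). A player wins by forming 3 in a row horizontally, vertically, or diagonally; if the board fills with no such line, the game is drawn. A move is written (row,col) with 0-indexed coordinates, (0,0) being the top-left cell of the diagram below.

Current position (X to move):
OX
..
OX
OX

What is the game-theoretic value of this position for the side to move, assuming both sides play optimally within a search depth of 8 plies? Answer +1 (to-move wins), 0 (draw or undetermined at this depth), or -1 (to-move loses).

value(OX/../OX/OX, X) = +1

p1 X@[OX/../OX/OX]: (1,0)[OX/X./OX/OX]+0 (1,1)[OX/.X/OX/OX]+1*
p2 O@[OX/.X/OX/OX] terminal -1; root [OX/../OX/OX] d8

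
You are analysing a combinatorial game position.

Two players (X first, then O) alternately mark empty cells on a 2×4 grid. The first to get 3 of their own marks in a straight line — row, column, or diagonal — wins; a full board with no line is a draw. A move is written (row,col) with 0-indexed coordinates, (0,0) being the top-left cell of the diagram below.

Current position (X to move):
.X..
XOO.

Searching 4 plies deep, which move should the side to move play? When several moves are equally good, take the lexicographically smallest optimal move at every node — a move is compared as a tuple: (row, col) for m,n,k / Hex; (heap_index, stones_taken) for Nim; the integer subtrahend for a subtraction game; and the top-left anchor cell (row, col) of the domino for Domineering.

ply 1, X at .X../XOO. | (0,0)=-1→XX../XOO.; (0,2)=-1→.XX./XOO.; (0,3)=-1→.X.X/XOO.; (1,3)=+0→.X../XOOX*
ply 2, O at .X../XOOX | (0,0)=+0→OX../XOOX*; (0,2)=+0→.XO./XOOX; (0,3)=+0→.X.O/XOOX
ply 3, X at OX../XOOX | (0,2)=+0→OXX./XOOX*; (0,3)=+0→OX.X/XOOX
ply 4, O at OXX./XOOX | (0,3)=+0→OXXO/XOOX*
ply 5: OXXO/XOOX is terminal +0 (X); from .X../XOO. depth 4

X's best at [.X../XOO.]: (1,3)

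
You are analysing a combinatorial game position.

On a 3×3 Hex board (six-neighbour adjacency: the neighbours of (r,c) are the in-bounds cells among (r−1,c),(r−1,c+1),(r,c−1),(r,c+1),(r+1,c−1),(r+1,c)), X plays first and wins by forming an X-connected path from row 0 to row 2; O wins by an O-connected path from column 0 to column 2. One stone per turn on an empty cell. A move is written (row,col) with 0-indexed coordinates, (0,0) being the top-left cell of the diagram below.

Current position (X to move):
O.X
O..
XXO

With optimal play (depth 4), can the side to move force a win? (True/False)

X winning at [O.X/O../XXO]: True

ply 1, X at O.X/O../XXO | (0,1)=+1→OXX/O../XXO*; (1,1)=+1→O.X/OX./XXO; (1,2)=+1→O.X/O.X/XXO
ply 2, O at OXX/O../XXO | (1,1)=-1→OXX/OO./XXO*; (1,2)=-1→OXX/O.O/XXO
ply 3, X at OXX/OO./XXO | (1,2)=+1→OXX/OOX/XXO*
ply 4: OXX/OOX/XXO is terminal -1 (O); from O.X/O../XXO depth 4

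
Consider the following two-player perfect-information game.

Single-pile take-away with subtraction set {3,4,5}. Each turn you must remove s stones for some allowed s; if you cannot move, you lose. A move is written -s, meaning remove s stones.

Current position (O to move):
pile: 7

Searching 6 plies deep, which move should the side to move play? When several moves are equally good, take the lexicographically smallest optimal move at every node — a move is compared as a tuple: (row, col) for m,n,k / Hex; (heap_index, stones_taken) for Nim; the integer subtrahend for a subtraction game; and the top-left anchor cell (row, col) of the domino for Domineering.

p1 O@[7]: -3[4]-1 -4[3]-1 -5[2]+1*
p2 X@[2] terminal -1; root [7] d6

O's best at [7]: -5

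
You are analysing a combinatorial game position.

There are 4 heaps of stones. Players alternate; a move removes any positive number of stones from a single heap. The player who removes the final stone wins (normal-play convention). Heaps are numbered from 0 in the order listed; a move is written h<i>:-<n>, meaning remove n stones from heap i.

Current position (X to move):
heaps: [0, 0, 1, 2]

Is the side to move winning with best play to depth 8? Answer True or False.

[(0,0,1,2)] X move#1: h2:-1:-1/(0,0,0,2), h3:-1:+1/(0,0,1,1)*, h3:-2:-1/(0,0,1,0)
[(0,0,1,1)] O move#2: h2:-1:-1/(0,0,0,1)*, h3:-1:-1/(0,0,1,0)
[(0,0,0,1)] X move#3: h3:-1:+1/(0,0,0,0)*
[(0,0,0,0)] end (terminal -1, O#4); searched (0,0,1,2) to 8

X winning at [(0,0,1,2)]: True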